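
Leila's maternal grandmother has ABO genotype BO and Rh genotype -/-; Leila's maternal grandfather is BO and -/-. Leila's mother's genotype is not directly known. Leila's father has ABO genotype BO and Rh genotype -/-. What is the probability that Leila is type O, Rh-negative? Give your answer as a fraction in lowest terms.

Leila's mother's ABO genotype from BO × BO: 1/4 BB, 1/2 BO, 1/4 OO.
Crossing each possibility with the father BO and summing P(type O): 1/4·0 + 1/2·1/4 + 1/4·1/2 = 1/4.
Similarly for Rh via the mother's Rh distribution: P(Rh-) = 1.
Independent loci: 1/4 × 1 = 1/4.

1/4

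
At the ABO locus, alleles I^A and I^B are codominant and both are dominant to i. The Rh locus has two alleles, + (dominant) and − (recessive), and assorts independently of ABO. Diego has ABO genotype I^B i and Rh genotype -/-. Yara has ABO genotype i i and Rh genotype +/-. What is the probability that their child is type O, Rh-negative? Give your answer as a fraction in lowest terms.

1/4

ABO cross I^B i × i i → offspring phenotypes: 1/2 O, 1/2 B.
Rh cross -/- × +/- → 1/2 Rh+, 1/2 Rh-.
Independent loci: P(type O, Rh-negative) = 1/2 × 1/2 = 1/4.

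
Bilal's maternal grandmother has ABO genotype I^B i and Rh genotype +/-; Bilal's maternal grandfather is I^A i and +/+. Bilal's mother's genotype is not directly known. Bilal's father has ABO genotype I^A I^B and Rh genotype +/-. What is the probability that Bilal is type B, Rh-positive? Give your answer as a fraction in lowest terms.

21/64

Bilal's mother's ABO genotype from I^B i × I^A i: 1/4 I^A I^B, 1/4 I^A i, 1/4 I^B i, 1/4 i i.
Crossing each possibility with the father I^A I^B and summing P(type B): 1/4·1/4 + 1/4·1/4 + 1/4·1/2 + 1/4·1/2 = 3/8.
Similarly for Rh via the mother's Rh distribution: P(Rh+) = 7/8.
Independent loci: 3/8 × 7/8 = 21/64.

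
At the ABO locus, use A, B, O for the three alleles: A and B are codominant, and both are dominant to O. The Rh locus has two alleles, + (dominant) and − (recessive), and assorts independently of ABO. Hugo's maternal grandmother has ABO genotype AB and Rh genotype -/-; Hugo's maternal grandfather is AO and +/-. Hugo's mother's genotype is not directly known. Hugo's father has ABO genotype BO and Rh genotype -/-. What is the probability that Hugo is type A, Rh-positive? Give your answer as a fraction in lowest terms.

1/16

Hugo's mother's ABO genotype from AB × AO: 1/4 AA, 1/4 AB, 1/4 AO, 1/4 BO.
Crossing each possibility with the father BO and summing P(type A): 1/4·1/2 + 1/4·1/4 + 1/4·1/4 + 1/4·0 = 1/4.
Similarly for Rh via the mother's Rh distribution: P(Rh+) = 1/4.
Independent loci: 1/4 × 1/4 = 1/16.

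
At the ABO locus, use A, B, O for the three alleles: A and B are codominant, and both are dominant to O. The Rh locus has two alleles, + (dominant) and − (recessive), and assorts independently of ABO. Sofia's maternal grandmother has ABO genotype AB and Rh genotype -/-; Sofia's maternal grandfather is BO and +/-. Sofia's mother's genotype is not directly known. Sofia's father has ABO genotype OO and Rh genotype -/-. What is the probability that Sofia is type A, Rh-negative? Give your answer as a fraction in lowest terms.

3/16

Sofia's mother's ABO genotype from AB × BO: 1/4 AB, 1/4 AO, 1/4 BB, 1/4 BO.
Crossing each possibility with the father OO and summing P(type A): 1/4·1/2 + 1/4·1/2 + 1/4·0 + 1/4·0 = 1/4.
Similarly for Rh via the mother's Rh distribution: P(Rh-) = 3/4.
Independent loci: 1/4 × 3/4 = 3/16.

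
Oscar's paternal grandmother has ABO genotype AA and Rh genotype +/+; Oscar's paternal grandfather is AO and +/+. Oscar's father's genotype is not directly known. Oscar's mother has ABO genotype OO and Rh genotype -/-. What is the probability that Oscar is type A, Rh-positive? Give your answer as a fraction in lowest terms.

Oscar's father's ABO genotype from AA × AO: 1/2 AA, 1/2 AO.
Crossing each possibility with the mother OO and summing P(type A): 1/2·1 + 1/2·1/2 = 3/4.
Similarly for Rh via the father's Rh distribution: P(Rh+) = 1.
Independent loci: 3/4 × 1 = 3/4.

3/4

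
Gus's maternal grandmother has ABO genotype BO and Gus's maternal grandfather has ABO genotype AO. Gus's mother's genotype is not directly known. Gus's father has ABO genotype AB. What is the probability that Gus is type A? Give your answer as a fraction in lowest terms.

3/8

Gus's mother's ABO genotype from BO × AO: 1/4 AB, 1/4 AO, 1/4 BO, 1/4 OO.
Crossing each possibility with the father AB and summing P(type A): 1/4·1/4 + 1/4·1/2 + 1/4·1/4 + 1/4·1/2 = 3/8.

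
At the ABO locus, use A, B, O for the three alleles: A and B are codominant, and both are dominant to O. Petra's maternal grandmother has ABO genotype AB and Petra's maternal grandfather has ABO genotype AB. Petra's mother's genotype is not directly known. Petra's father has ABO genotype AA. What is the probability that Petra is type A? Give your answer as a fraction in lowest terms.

Petra's mother's ABO genotype from AB × AB: 1/4 AA, 1/2 AB, 1/4 BB.
Crossing each possibility with the father AA and summing P(type A): 1/4·1 + 1/2·1/2 + 1/4·0 = 1/2.

1/2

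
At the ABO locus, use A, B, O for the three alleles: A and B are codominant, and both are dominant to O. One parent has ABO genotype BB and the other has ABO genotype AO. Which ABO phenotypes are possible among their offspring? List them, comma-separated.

Gametes from BB × AO give offspring ABO genotypes AB, BO, i.e. phenotypes B, AB.

B, AB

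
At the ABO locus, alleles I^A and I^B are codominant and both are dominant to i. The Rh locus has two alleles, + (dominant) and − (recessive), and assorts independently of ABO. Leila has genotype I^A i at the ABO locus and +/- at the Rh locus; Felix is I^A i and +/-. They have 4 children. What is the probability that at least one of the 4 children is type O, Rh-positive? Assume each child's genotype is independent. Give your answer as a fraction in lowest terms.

36975/65536

ABO cross I^A i × I^A i → 1/4 O, 3/4 A.
Rh cross +/- × +/- → 3/4 Rh+, 1/4 Rh-; so P(type O, Rh-positive) = 1/4 × 3/4 = 3/16 per child.
P(none) = (13/16)^4 = 28561/65536; P(at least one) = 1 − 28561/65536 = 36975/65536.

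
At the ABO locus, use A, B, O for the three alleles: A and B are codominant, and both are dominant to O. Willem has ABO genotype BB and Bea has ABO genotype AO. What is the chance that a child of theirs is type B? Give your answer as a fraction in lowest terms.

1/2

ABO cross BB × AO → offspring phenotypes: 1/2 B, 1/2 AB.
So P(type B) = 1/2.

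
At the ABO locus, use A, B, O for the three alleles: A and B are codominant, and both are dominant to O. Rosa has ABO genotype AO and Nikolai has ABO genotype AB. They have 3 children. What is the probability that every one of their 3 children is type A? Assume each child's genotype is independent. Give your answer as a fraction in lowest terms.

ABO cross AO × AB → 1/2 A, 1/4 B, 1/4 AB.
So P(type A) = 1/2 per child.
All 3 independent: (1/2)^3 = 1/8.

1/8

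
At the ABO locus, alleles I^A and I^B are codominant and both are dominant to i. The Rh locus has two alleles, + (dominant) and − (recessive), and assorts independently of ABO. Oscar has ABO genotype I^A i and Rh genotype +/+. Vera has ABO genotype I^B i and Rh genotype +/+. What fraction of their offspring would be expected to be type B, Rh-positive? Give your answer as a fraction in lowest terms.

ABO cross I^A i × I^B i → offspring phenotypes: 1/4 O, 1/4 A, 1/4 B, 1/4 AB.
Rh cross +/+ × +/+ → 1 Rh+.
Independent loci: P(type B, Rh-positive) = 1/4 × 1 = 1/4.

1/4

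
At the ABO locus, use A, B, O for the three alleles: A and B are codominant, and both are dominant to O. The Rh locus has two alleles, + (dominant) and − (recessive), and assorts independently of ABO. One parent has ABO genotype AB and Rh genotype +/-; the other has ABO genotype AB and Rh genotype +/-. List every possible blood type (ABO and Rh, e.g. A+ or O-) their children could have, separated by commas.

Gametes from AB × AB give offspring ABO genotypes AA, AB, BB, i.e. phenotypes A, B, AB.
Rh cross +/- × +/- → phenotypes Rh+, Rh-.
Combining independently: A+, A-, B+, B-, AB+, AB-.

A+, A-, B+, B-, AB+, AB-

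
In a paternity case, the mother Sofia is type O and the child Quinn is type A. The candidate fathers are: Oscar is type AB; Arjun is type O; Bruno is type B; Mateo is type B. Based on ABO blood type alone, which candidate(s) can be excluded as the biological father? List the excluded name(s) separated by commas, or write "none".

A candidate is excluded only if no genotype consistent with his phenotype could produce a type A child with a type O mother.
Arjun (type O): no genotype consistent with that phenotype can produce a type-A child with a type-O mother.
Bruno (type B): no genotype consistent with that phenotype can produce a type-A child with a type-O mother.
Mateo (type B): no genotype consistent with that phenotype can produce a type-A child with a type-O mother.

Arjun, Bruno, Mateo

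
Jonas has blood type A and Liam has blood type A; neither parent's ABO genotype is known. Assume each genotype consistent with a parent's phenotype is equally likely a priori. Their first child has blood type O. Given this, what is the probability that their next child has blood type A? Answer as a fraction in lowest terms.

3/4

Possible genotypes: Jonas ∈ {AA, AO}; Liam ∈ {AA, AO}.
Weight each parental genotype pair by prior × P(type-O child):
  AO × AO: posterior weight 1; P(next child type A) = 3/4.
Weighted sum = 3/4.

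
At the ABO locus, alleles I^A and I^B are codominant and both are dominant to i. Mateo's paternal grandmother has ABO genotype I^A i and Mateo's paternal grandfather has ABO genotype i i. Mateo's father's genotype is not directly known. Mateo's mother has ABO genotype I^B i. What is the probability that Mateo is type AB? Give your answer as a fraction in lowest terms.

Mateo's father's ABO genotype from I^A i × i i: 1/2 I^A i, 1/2 i i.
Crossing each possibility with the mother I^B i and summing P(type AB): 1/2·1/4 + 1/2·0 = 1/8.

1/8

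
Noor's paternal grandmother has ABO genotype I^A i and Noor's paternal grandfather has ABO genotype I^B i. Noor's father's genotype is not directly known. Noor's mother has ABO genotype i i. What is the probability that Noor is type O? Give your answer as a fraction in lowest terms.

1/2

Noor's father's ABO genotype from I^A i × I^B i: 1/4 I^A I^B, 1/4 I^A i, 1/4 I^B i, 1/4 i i.
Crossing each possibility with the mother i i and summing P(type O): 1/4·0 + 1/4·1/2 + 1/4·1/2 + 1/4·1 = 1/2.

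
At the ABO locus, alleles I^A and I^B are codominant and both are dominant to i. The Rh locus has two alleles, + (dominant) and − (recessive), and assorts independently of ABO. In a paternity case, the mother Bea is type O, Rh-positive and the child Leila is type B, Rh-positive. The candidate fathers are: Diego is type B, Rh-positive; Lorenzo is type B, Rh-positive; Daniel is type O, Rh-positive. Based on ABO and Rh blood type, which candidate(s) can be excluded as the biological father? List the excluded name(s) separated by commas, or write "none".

A candidate is excluded only if no genotype consistent with his phenotype could produce a type B, Rh-positive child with a type O, Rh-positive mother.
Daniel (type O, Rh+): no genotype consistent with that phenotype can produce a type-B Rh+ child with a type-O mother.

Daniel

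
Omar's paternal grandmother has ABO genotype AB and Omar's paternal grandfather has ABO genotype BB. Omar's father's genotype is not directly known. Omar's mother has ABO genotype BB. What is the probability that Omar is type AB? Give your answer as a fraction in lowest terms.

1/4

Omar's father's ABO genotype from AB × BB: 1/2 AB, 1/2 BB.
Crossing each possibility with the mother BB and summing P(type AB): 1/2·1/2 + 1/2·0 = 1/4.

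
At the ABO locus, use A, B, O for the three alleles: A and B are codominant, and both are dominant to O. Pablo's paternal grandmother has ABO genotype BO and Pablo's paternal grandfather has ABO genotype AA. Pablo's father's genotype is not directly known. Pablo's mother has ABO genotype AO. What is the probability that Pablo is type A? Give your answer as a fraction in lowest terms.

5/8

Pablo's father's ABO genotype from BO × AA: 1/2 AB, 1/2 AO.
Crossing each possibility with the mother AO and summing P(type A): 1/2·1/2 + 1/2·3/4 = 5/8.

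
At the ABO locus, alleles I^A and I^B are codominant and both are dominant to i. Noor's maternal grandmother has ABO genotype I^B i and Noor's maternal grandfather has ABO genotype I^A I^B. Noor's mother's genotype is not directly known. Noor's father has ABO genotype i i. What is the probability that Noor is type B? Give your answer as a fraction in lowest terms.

Noor's mother's ABO genotype from I^B i × I^A I^B: 1/4 I^A I^B, 1/4 I^A i, 1/4 I^B I^B, 1/4 I^B i.
Crossing each possibility with the father i i and summing P(type B): 1/4·1/2 + 1/4·0 + 1/4·1 + 1/4·1/2 = 1/2.

1/2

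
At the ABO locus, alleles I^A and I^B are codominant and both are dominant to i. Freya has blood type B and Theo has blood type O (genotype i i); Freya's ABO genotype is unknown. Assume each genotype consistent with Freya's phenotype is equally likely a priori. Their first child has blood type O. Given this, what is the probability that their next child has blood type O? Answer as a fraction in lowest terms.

1/2

Possible genotypes: Freya ∈ {I^B I^B, I^B i}; Theo ∈ {i i}.
Weight each parental genotype pair by prior × P(type-O child):
  I^B i × i i: posterior weight 1; P(next child type O) = 1/2.
Weighted sum = 1/2.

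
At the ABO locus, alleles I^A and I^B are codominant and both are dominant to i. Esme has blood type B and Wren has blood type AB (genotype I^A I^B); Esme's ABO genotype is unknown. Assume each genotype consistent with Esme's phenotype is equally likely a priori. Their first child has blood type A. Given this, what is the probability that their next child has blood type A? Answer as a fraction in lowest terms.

Possible genotypes: Esme ∈ {I^B I^B, I^B i}; Wren ∈ {I^A I^B}.
Weight each parental genotype pair by prior × P(type-A child):
  I^B i × I^A I^B: posterior weight 1; P(next child type A) = 1/4.
Weighted sum = 1/4.

1/4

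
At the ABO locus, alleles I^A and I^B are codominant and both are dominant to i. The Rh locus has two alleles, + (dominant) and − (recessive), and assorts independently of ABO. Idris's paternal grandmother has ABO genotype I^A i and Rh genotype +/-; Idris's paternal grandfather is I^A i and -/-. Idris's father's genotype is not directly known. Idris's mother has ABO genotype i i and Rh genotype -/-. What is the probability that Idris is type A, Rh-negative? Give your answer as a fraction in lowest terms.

Idris's father's ABO genotype from I^A i × I^A i: 1/4 I^A I^A, 1/2 I^A i, 1/4 i i.
Crossing each possibility with the mother i i and summing P(type A): 1/4·1 + 1/2·1/2 + 1/4·0 = 1/2.
Similarly for Rh via the father's Rh distribution: P(Rh-) = 3/4.
Independent loci: 1/2 × 3/4 = 3/8.

3/8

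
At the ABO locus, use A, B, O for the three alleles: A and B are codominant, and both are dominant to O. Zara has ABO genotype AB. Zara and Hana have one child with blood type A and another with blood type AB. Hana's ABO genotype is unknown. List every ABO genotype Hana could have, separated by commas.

AA, AB, AO, BO

For each candidate genotype of Hana, check whether crossing it with AB can produce every observed child phenotype.
  AA → possible child types {A, AB} ✓
  AB → possible child types {A, B, AB} ✓
  AO → possible child types {A, B, AB} ✓
  BB → possible child types {B, AB} ✗
  BO → possible child types {A, B, AB} ✓
  OO → possible child types {A, B} ✗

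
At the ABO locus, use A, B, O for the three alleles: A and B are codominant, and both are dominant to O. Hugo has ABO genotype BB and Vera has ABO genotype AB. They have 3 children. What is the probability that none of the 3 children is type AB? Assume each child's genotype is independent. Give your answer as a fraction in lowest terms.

1/8

ABO cross BB × AB → 1/2 B, 1/2 AB.
So P(type AB) = 1/2 per child.
P(not type AB) = 1/2 for one child; (1/2)^3 = 1/8.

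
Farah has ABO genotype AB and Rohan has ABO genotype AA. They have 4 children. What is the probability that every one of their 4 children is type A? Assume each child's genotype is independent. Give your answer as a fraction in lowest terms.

1/16

ABO cross AB × AA → 1/2 A, 1/2 AB.
So P(type A) = 1/2 per child.
All 4 independent: (1/2)^4 = 1/16.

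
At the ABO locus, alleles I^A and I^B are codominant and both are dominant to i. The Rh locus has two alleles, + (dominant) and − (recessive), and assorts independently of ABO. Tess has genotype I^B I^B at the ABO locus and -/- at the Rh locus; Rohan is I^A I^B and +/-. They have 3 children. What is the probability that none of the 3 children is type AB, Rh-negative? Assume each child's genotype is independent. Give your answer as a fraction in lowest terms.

ABO cross I^B I^B × I^A I^B → 1/2 B, 1/2 AB.
Rh cross -/- × +/- → 1/2 Rh+, 1/2 Rh-; so P(type AB, Rh-negative) = 1/2 × 1/2 = 1/4 per child.
P(not type AB, Rh-negative) = 3/4 for one child; (3/4)^3 = 27/64.

27/64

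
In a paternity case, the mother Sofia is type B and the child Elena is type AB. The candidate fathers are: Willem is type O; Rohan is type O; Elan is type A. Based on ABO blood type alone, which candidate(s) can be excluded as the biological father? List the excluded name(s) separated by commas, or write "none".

Willem, Rohan

A candidate is excluded only if no genotype consistent with his phenotype could produce a type AB child with a type B mother.
Willem (type O): no genotype consistent with that phenotype can produce a type-AB child with a type-B mother.
Rohan (type O): no genotype consistent with that phenotype can produce a type-AB child with a type-B mother.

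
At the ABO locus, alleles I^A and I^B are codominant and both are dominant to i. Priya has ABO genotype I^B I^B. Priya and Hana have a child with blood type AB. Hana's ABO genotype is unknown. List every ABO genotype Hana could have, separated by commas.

For each candidate genotype of Hana, check whether crossing it with I^B I^B can produce every observed child phenotype.
  I^A I^A → possible child types {AB} ✓
  I^A I^B → possible child types {B, AB} ✓
  I^A i → possible child types {B, AB} ✓
  I^B I^B → possible child types {B} ✗
  I^B i → possible child types {B} ✗
  i i → possible child types {B} ✗

I^A I^A, I^A I^B, I^A i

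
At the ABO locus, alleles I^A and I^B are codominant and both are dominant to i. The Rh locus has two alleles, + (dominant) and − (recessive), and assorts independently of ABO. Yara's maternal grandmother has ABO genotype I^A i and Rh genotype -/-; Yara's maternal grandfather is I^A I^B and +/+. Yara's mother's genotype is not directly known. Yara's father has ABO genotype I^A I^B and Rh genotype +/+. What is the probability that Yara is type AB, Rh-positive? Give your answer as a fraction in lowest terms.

Yara's mother's ABO genotype from I^A i × I^A I^B: 1/4 I^A I^A, 1/4 I^A I^B, 1/4 I^A i, 1/4 I^B i.
Crossing each possibility with the father I^A I^B and summing P(type AB): 1/4·1/2 + 1/4·1/2 + 1/4·1/4 + 1/4·1/4 = 3/8.
Similarly for Rh via the mother's Rh distribution: P(Rh+) = 1.
Independent loci: 3/8 × 1 = 3/8.

3/8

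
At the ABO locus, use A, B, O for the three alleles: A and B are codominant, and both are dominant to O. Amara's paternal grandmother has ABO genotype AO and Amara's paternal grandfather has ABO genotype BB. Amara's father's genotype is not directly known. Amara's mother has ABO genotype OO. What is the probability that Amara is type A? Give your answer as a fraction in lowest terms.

Amara's father's ABO genotype from AO × BB: 1/2 AB, 1/2 BO.
Crossing each possibility with the mother OO and summing P(type A): 1/2·1/2 + 1/2·0 = 1/4.

1/4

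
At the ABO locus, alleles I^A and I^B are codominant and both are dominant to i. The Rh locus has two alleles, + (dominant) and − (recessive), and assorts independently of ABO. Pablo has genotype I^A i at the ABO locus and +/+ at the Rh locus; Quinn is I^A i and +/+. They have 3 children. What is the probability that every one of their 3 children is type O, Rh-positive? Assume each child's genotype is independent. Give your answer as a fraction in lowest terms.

ABO cross I^A i × I^A i → 1/4 O, 3/4 A.
Rh cross +/+ × +/+ → 1 Rh+; so P(type O, Rh-positive) = 1/4 × 1 = 1/4 per child.
All 3 independent: (1/4)^3 = 1/64.

1/64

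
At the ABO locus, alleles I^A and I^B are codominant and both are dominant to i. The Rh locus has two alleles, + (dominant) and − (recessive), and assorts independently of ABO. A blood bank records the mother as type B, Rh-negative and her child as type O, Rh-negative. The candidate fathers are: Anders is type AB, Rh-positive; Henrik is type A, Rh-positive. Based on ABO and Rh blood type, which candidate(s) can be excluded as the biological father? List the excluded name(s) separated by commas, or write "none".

A candidate is excluded only if no genotype consistent with his phenotype could produce a type O, Rh-negative child with a type B, Rh-negative mother.
Anders (type AB, Rh+): no genotype consistent with that phenotype can produce a type-O Rh- child with a type-B mother.

Anders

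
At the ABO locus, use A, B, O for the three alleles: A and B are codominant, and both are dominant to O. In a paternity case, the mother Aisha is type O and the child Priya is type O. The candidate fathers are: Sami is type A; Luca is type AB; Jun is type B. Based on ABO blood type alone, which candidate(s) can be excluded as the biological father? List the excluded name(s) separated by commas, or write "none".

A candidate is excluded only if no genotype consistent with his phenotype could produce a type O child with a type O mother.
Luca (type AB): no genotype consistent with that phenotype can produce a type-O child with a type-O mother.

Luca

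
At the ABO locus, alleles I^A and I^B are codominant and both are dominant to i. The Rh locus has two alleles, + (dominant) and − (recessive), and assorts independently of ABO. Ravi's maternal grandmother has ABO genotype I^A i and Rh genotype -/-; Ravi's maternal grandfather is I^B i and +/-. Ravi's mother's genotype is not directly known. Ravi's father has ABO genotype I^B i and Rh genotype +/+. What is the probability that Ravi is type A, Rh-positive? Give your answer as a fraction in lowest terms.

Ravi's mother's ABO genotype from I^A i × I^B i: 1/4 I^A I^B, 1/4 I^A i, 1/4 I^B i, 1/4 i i.
Crossing each possibility with the father I^B i and summing P(type A): 1/4·1/4 + 1/4·1/4 + 1/4·0 + 1/4·0 = 1/8.
Similarly for Rh via the mother's Rh distribution: P(Rh+) = 1.
Independent loci: 1/8 × 1 = 1/8.

1/8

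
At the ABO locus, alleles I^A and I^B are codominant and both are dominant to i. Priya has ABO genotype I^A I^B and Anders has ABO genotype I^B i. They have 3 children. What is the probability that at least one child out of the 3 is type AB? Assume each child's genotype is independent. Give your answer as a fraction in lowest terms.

ABO cross I^A I^B × I^B i → 1/4 A, 1/2 B, 1/4 AB.
So P(type AB) = 1/4 per child.
P(none) = (3/4)^3 = 27/64; P(at least one) = 1 − 27/64 = 37/64.

37/64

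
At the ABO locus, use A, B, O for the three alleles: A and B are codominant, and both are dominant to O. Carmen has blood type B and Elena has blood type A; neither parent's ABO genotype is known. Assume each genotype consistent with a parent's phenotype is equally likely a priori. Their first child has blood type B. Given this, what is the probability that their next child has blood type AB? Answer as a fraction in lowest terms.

Possible genotypes: Carmen ∈ {BB, BO}; Elena ∈ {AA, AO}.
Weight each parental genotype pair by prior × P(type-B child):
  BB × AO: posterior weight 2/3; P(next child type AB) = 1/2.
  BO × AO: posterior weight 1/3; P(next child type AB) = 1/4.
Weighted sum = 5/12.

5/12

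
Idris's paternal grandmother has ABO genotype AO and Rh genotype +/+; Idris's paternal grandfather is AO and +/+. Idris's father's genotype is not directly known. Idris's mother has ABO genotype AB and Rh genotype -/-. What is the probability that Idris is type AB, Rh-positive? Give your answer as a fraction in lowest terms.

1/4

Idris's father's ABO genotype from AO × AO: 1/4 AA, 1/2 AO, 1/4 OO.
Crossing each possibility with the mother AB and summing P(type AB): 1/4·1/2 + 1/2·1/4 + 1/4·0 = 1/4.
Similarly for Rh via the father's Rh distribution: P(Rh+) = 1.
Independent loci: 1/4 × 1 = 1/4.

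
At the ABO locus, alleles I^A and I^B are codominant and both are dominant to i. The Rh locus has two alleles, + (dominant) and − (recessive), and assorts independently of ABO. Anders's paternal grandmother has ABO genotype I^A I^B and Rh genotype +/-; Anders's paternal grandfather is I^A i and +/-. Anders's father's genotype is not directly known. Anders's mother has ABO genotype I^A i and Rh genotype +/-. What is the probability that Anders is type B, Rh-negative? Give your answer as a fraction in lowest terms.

Anders's father's ABO genotype from I^A I^B × I^A i: 1/4 I^A I^A, 1/4 I^A I^B, 1/4 I^A i, 1/4 I^B i.
Crossing each possibility with the mother I^A i and summing P(type B): 1/4·0 + 1/4·1/4 + 1/4·0 + 1/4·1/4 = 1/8.
Similarly for Rh via the father's Rh distribution: P(Rh-) = 1/4.
Independent loci: 1/8 × 1/4 = 1/32.

1/32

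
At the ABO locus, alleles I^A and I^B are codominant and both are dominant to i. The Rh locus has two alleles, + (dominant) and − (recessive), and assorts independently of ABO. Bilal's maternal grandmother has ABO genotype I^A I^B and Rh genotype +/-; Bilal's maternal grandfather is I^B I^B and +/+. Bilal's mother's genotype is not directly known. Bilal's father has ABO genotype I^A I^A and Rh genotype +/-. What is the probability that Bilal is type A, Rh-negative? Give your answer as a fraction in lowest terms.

Bilal's mother's ABO genotype from I^A I^B × I^B I^B: 1/2 I^A I^B, 1/2 I^B I^B.
Crossing each possibility with the father I^A I^A and summing P(type A): 1/2·1/2 + 1/2·0 = 1/4.
Similarly for Rh via the mother's Rh distribution: P(Rh-) = 1/8.
Independent loci: 1/4 × 1/8 = 1/32.

1/32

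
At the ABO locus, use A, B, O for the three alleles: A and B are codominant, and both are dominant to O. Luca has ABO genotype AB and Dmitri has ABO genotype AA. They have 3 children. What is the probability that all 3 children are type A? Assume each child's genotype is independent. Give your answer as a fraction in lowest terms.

1/8

ABO cross AB × AA → 1/2 A, 1/2 AB.
So P(type A) = 1/2 per child.
All 3 independent: (1/2)^3 = 1/8.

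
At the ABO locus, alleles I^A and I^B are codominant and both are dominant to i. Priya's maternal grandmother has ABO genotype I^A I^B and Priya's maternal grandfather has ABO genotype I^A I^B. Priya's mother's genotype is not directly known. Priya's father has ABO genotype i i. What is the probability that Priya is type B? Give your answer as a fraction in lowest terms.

1/2

Priya's mother's ABO genotype from I^A I^B × I^A I^B: 1/4 I^A I^A, 1/2 I^A I^B, 1/4 I^B I^B.
Crossing each possibility with the father i i and summing P(type B): 1/4·0 + 1/2·1/2 + 1/4·1 = 1/2.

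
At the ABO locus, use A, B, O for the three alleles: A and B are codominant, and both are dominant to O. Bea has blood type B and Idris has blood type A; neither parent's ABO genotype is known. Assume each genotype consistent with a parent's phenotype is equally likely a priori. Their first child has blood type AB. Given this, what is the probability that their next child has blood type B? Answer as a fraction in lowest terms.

Possible genotypes: Bea ∈ {BB, BO}; Idris ∈ {AA, AO}.
Weight each parental genotype pair by prior × P(type-AB child):
  BB × AA: posterior weight 4/9; P(next child type B) = 0.
  BB × AO: posterior weight 2/9; P(next child type B) = 1/2.
  BO × AA: posterior weight 2/9; P(next child type B) = 0.
  BO × AO: posterior weight 1/9; P(next child type B) = 1/4.
Weighted sum = 5/36.

5/36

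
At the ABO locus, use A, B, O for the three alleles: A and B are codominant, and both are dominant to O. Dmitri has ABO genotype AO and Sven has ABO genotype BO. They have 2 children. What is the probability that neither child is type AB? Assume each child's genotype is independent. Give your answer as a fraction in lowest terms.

ABO cross AO × BO → 1/4 O, 1/4 A, 1/4 B, 1/4 AB.
So P(type AB) = 1/4 per child.
P(not type AB) = 3/4 for one child; (3/4)^2 = 9/16.

9/16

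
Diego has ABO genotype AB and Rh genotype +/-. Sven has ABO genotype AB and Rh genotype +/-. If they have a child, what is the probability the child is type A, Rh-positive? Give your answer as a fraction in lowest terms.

ABO cross AB × AB → offspring phenotypes: 1/4 A, 1/4 B, 1/2 AB.
Rh cross +/- × +/- → 3/4 Rh+, 1/4 Rh-.
Independent loci: P(type A, Rh-positive) = 1/4 × 3/4 = 3/16.

3/16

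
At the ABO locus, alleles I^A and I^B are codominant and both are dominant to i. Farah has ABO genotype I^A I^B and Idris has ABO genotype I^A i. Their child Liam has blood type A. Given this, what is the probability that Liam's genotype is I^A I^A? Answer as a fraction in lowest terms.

1/2

Cross I^A I^B × I^A i → 1/4 I^A I^A, 1/4 I^A I^B, 1/4 I^A i, 1/4 I^B i.
Type-A genotypes among offspring: I^A I^A (1/4), I^A i (1/4); total 1/2.
P(I^A I^A | type A) = (1/4) / (1/2) = 1/2.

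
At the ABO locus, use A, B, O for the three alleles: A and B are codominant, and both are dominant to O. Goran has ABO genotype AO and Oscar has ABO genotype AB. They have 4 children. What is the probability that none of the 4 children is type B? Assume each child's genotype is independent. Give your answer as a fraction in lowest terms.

81/256

ABO cross AO × AB → 1/2 A, 1/4 B, 1/4 AB.
So P(type B) = 1/4 per child.
P(not type B) = 3/4 for one child; (3/4)^4 = 81/256.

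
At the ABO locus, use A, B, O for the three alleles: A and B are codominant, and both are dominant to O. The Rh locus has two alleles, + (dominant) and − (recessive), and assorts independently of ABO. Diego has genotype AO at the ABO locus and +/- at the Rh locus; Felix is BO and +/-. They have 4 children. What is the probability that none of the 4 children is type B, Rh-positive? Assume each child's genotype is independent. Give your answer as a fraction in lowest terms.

28561/65536

ABO cross AO × BO → 1/4 O, 1/4 A, 1/4 B, 1/4 AB.
Rh cross +/- × +/- → 3/4 Rh+, 1/4 Rh-; so P(type B, Rh-positive) = 1/4 × 3/4 = 3/16 per child.
P(not type B, Rh-positive) = 13/16 for one child; (13/16)^4 = 28561/65536.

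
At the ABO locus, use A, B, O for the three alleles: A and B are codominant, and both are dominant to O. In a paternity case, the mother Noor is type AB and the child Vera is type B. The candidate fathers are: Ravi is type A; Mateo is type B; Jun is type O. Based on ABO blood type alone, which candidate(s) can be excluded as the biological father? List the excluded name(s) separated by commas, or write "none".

none

A candidate is excluded only if no genotype consistent with his phenotype could produce a type B child with a type AB mother.
Every candidate has at least one consistent genotype combination, so none can be excluded.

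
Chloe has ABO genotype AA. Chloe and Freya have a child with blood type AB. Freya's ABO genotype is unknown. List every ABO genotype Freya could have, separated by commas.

For each candidate genotype of Freya, check whether crossing it with AA can produce every observed child phenotype.
  AA → possible child types {A} ✗
  AB → possible child types {A, AB} ✓
  AO → possible child types {A} ✗
  BB → possible child types {AB} ✓
  BO → possible child types {A, AB} ✓
  OO → possible child types {A} ✗

AB, BB, BO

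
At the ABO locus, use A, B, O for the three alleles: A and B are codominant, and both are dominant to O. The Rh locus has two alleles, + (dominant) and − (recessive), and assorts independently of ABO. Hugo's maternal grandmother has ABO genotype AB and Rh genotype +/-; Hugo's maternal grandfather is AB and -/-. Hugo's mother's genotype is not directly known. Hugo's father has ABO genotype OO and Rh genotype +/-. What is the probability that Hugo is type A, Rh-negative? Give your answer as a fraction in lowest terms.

3/16

Hugo's mother's ABO genotype from AB × AB: 1/4 AA, 1/2 AB, 1/4 BB.
Crossing each possibility with the father OO and summing P(type A): 1/4·1 + 1/2·1/2 + 1/4·0 = 1/2.
Similarly for Rh via the mother's Rh distribution: P(Rh-) = 3/8.
Independent loci: 1/2 × 3/8 = 3/16.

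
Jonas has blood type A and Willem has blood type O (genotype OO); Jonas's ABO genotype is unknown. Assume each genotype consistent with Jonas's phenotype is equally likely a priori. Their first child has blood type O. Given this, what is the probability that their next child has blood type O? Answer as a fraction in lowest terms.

1/2

Possible genotypes: Jonas ∈ {AA, AO}; Willem ∈ {OO}.
Weight each parental genotype pair by prior × P(type-O child):
  AO × OO: posterior weight 1; P(next child type O) = 1/2.
Weighted sum = 1/2.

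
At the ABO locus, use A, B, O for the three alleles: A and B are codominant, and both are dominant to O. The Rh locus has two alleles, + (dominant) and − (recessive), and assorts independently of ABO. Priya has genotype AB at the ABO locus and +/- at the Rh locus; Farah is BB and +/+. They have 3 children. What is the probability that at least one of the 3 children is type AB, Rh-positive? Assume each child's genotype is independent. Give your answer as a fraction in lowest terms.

7/8

ABO cross AB × BB → 1/2 B, 1/2 AB.
Rh cross +/- × +/+ → 1 Rh+; so P(type AB, Rh-positive) = 1/2 × 1 = 1/2 per child.
P(none) = (1/2)^3 = 1/8; P(at least one) = 1 − 1/8 = 7/8.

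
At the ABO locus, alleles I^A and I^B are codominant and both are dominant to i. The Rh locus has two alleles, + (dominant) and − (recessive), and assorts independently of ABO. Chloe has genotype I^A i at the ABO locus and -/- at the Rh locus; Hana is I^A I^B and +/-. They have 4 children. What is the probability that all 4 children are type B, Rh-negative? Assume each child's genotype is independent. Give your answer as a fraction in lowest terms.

1/4096

ABO cross I^A i × I^A I^B → 1/2 A, 1/4 B, 1/4 AB.
Rh cross -/- × +/- → 1/2 Rh+, 1/2 Rh-; so P(type B, Rh-negative) = 1/4 × 1/2 = 1/8 per child.
All 4 independent: (1/8)^4 = 1/4096.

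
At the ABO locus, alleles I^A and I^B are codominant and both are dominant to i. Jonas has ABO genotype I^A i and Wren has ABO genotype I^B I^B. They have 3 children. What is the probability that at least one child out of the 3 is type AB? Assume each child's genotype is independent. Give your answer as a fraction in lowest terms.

7/8

ABO cross I^A i × I^B I^B → 1/2 B, 1/2 AB.
So P(type AB) = 1/2 per child.
P(none) = (1/2)^3 = 1/8; P(at least one) = 1 − 1/8 = 7/8.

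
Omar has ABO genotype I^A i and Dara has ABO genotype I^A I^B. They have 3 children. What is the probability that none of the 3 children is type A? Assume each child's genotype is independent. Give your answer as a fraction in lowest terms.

1/8

ABO cross I^A i × I^A I^B → 1/2 A, 1/4 B, 1/4 AB.
So P(type A) = 1/2 per child.
P(not type A) = 1/2 for one child; (1/2)^3 = 1/8.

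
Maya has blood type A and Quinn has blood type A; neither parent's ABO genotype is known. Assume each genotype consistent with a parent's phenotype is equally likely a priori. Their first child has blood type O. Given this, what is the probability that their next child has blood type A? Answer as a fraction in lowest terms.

Possible genotypes: Maya ∈ {I^A I^A, I^A i}; Quinn ∈ {I^A I^A, I^A i}.
Weight each parental genotype pair by prior × P(type-O child):
  I^A i × I^A i: posterior weight 1; P(next child type A) = 3/4.
Weighted sum = 3/4.

3/4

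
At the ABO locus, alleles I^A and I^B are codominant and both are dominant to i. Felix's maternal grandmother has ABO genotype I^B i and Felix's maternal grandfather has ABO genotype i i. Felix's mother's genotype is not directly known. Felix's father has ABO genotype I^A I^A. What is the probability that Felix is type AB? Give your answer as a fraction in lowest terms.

1/4

Felix's mother's ABO genotype from I^B i × i i: 1/2 I^B i, 1/2 i i.
Crossing each possibility with the father I^A I^A and summing P(type AB): 1/2·1/2 + 1/2·0 = 1/4.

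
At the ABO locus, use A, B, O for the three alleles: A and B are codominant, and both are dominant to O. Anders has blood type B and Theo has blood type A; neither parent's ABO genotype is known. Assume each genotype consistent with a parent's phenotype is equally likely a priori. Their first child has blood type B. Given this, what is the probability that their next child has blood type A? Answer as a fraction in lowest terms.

Possible genotypes: Anders ∈ {BB, BO}; Theo ∈ {AA, AO}.
Weight each parental genotype pair by prior × P(type-B child):
  BB × AO: posterior weight 2/3; P(next child type A) = 0.
  BO × AO: posterior weight 1/3; P(next child type A) = 1/4.
Weighted sum = 1/12.

1/12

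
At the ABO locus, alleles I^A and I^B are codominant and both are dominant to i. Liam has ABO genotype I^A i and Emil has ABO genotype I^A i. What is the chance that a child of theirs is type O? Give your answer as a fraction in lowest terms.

1/4

ABO cross I^A i × I^A i → offspring phenotypes: 1/4 O, 3/4 A.
So P(type O) = 1/4.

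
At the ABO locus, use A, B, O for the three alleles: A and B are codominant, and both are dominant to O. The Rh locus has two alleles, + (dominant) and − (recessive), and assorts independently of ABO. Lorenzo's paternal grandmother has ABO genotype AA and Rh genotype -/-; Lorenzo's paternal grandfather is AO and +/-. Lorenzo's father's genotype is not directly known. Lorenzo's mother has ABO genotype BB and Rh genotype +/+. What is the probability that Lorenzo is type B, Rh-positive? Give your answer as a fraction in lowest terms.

Lorenzo's father's ABO genotype from AA × AO: 1/2 AA, 1/2 AO.
Crossing each possibility with the mother BB and summing P(type B): 1/2·0 + 1/2·1/2 = 1/4.
Similarly for Rh via the father's Rh distribution: P(Rh+) = 1.
Independent loci: 1/4 × 1 = 1/4.

1/4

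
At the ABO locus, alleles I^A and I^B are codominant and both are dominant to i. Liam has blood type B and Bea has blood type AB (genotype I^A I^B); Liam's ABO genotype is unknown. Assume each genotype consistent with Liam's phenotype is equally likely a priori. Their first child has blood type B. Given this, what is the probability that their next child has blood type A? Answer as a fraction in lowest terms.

Possible genotypes: Liam ∈ {I^B I^B, I^B i}; Bea ∈ {I^A I^B}.
Weight each parental genotype pair by prior × P(type-B child):
  I^B I^B × I^A I^B: posterior weight 1/2; P(next child type A) = 0.
  I^B i × I^A I^B: posterior weight 1/2; P(next child type A) = 1/4.
Weighted sum = 1/8.

1/8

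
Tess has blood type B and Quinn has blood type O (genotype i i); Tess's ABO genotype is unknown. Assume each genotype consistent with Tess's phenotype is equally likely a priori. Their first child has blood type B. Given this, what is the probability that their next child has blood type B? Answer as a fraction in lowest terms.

5/6

Possible genotypes: Tess ∈ {I^B I^B, I^B i}; Quinn ∈ {i i}.
Weight each parental genotype pair by prior × P(type-B child):
  I^B I^B × i i: posterior weight 2/3; P(next child type B) = 1.
  I^B i × i i: posterior weight 1/3; P(next child type B) = 1/2.
Weighted sum = 5/6.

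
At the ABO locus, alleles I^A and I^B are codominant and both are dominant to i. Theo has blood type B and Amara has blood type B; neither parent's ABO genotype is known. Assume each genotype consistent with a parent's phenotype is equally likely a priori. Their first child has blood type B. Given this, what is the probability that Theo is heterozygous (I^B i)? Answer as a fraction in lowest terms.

Possible genotypes: Theo ∈ {I^B I^B, I^B i}; Amara ∈ {I^B I^B, I^B i}.
Weight each parental genotype pair by prior × P(type-B child):
  I^B I^B × I^B I^B: posterior weight 4/15.
  I^B I^B × I^B i: posterior weight 4/15.
  I^B i × I^B I^B: posterior weight 4/15.
  I^B i × I^B i: posterior weight 1/5.
Sum the posterior weight over pairs where Theo is I^B i: 7/15.

7/15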